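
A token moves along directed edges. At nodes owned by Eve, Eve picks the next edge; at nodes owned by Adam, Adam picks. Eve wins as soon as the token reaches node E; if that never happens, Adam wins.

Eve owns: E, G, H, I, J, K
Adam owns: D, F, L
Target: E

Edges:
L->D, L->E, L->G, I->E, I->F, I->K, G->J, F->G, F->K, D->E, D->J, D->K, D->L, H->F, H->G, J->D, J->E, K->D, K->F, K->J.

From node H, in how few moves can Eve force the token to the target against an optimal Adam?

A0 = {E}
A1: add {I, J} — I (Eve) has I→E; J (Eve) has J→E.
A2: add {G, K} — G (Eve) has G→J; K (Eve) has K→J.
A3: add {F, H} — F (Adam): all of {G, K} already in; H (Eve) has H→G.
A4 = A3; e.g. D (Adam) can still go to L. Fixed point.
H enters the attractor at level 3, so Eve can force the target in 3 moves from there.

3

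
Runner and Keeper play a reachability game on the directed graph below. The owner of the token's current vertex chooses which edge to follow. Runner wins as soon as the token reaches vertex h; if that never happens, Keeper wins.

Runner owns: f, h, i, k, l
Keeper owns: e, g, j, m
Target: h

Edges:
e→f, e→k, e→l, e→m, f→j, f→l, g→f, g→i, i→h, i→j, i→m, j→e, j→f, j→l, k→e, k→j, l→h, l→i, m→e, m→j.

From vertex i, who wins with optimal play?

A0 = {h}
A1: add {i, l} — i (Runner) has i→h; l (Runner) has l→h.
i ∈ A1, so Runner can force the target.

Runner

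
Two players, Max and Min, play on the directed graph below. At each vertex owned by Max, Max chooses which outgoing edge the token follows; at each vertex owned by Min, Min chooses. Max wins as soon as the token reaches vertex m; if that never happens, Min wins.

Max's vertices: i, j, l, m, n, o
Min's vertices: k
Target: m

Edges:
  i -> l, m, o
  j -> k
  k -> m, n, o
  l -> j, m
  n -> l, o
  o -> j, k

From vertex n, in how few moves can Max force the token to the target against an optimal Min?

A0 = {m}
A1: add {i, l} — i (Max) has i→m; l (Max) has l→m.
A2: add {n} — n (Max) has n→l.
A3 = A2; e.g. j (Max) has no edge into A2. Fixed point.
n enters the attractor at level 2, so Max can force the target in 2 moves from there.

2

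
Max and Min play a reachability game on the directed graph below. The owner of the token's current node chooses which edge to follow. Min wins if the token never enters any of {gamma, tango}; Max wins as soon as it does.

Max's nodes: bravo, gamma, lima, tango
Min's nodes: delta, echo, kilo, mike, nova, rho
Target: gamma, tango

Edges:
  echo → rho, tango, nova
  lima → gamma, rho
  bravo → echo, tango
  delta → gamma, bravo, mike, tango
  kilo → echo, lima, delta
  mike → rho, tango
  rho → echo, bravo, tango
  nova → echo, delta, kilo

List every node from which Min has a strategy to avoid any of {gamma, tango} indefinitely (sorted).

delta, echo, kilo, mike, nova, rho

A0 = {gamma, tango}
A1: add {bravo, lima} — lima (Max) has lima→gamma; bravo (Max) has bravo→tango.
A2 = A1; e.g. echo (Min) can still go to rho. Fixed point.
Max's attractor = {bravo, gamma, lima, tango}; Min avoids the target exactly from the complement.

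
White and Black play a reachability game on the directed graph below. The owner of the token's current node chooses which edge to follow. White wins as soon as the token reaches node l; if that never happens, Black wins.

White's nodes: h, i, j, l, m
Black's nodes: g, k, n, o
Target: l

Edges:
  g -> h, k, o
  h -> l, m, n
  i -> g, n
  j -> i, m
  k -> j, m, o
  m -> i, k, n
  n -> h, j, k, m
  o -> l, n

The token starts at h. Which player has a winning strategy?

White

A0 = {l}
A1: add {h} — h (White) has h→l.
A2 = A1; e.g. g (Black) can still go to k. Fixed point.
h ∈ A1, so White can force the target.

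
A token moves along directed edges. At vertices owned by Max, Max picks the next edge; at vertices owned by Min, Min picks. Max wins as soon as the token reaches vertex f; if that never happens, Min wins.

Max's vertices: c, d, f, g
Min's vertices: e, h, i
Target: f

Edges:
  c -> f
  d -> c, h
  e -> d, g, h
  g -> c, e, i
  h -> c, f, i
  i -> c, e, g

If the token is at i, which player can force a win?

A0 = {f}
A1: add {c} — c (Max) has c→f.
A2: add {d, g} — d (Max) has d→c; g (Max) has g→c.
A3 = A2; e.g. e (Min) can still go to h. Fixed point.
i never enters the attractor, so Min can avoid the target forever.

Min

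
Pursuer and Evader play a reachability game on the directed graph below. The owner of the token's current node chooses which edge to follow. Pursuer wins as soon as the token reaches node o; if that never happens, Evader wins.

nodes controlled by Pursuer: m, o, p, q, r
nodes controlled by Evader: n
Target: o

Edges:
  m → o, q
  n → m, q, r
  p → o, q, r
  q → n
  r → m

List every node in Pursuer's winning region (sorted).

m, o, p, r

A0 = {o}
A1: add {m, p} — m (Pursuer) has m→o; p (Pursuer) has p→o.
A2: add {r} — r (Pursuer) has r→m.
A3 = A2; e.g. n (Evader) can still go to q. Fixed point.
Pursuer's winning region = {m, o, p, r}.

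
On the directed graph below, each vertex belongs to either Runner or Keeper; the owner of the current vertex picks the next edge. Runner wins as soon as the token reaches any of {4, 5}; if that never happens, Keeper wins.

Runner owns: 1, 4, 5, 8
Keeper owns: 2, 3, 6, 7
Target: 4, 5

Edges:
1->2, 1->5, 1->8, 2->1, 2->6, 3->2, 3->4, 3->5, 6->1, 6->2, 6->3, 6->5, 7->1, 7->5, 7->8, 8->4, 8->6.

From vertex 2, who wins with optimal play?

Keeper

A0 = {4, 5}
A1: add {1, 8} — 1 (Runner) has 1→5; 8 (Runner) has 8→4.
A2: add {7} — 7 (Keeper): all of {1, 5, 8} already in.
A3 = A2; e.g. 2 (Keeper) can still go to 6. Fixed point.
2 never enters the attractor, so Keeper can avoid the target forever.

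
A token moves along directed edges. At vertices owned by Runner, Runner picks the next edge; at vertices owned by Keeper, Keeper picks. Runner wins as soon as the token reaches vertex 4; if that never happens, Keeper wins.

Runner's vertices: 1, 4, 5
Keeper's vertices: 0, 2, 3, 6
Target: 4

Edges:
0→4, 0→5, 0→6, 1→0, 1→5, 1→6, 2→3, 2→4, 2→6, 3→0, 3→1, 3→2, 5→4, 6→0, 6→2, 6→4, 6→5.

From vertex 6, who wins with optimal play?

Keeper

A0 = {4}
A1: add {5} — 5 (Runner) has 5→4.
A2: add {1} — 1 (Runner) has 1→5.
A3 = A2; e.g. 0 (Keeper) can still go to 6. Fixed point.
6 never enters the attractor, so Keeper can avoid the target forever.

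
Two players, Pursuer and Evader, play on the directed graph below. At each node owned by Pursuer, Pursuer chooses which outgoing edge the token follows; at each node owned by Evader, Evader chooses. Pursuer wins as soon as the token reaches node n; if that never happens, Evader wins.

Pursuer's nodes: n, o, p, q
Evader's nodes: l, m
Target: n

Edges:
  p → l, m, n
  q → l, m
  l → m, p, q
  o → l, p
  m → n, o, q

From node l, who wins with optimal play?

Evader

A0 = {n}
A1: add {p} — p (Pursuer) has p→n.
A2: add {o} — o (Pursuer) has o→p.
A3 = A2; e.g. l (Evader) can still go to m. Fixed point.
l never enters the attractor, so Evader can avoid the target forever.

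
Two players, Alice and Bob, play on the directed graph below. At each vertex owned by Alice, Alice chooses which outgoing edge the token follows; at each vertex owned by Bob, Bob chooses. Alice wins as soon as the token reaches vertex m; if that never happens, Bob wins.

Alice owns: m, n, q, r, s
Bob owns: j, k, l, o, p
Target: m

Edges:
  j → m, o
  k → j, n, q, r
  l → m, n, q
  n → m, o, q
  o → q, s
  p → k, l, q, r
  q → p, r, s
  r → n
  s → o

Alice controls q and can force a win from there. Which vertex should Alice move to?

r

A0 = {m}
A1: add {n} — n (Alice) has n→m.
A2: add {r} — r (Alice) has r→n.
A3: add {q} — q (Alice) has q→r.
A4: add {l} — l (Bob): all of {m, n, q} already in.
A5 = A4; e.g. j (Bob) can still go to o. Fixed point.
From q, successor r is in the attractor (rank 2); the other successors p, s are not.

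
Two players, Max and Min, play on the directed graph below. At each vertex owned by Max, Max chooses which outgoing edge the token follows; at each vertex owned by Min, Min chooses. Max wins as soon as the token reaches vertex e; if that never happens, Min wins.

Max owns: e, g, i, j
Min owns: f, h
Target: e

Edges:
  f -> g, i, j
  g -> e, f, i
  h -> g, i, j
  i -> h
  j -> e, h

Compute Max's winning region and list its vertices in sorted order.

e, g, j

A0 = {e}
A1: add {g, j} — g (Max) has g→e; j (Max) has j→e.
A2 = A1; e.g. f (Min) can still go to i. Fixed point.
Max's winning region = {e, g, j}.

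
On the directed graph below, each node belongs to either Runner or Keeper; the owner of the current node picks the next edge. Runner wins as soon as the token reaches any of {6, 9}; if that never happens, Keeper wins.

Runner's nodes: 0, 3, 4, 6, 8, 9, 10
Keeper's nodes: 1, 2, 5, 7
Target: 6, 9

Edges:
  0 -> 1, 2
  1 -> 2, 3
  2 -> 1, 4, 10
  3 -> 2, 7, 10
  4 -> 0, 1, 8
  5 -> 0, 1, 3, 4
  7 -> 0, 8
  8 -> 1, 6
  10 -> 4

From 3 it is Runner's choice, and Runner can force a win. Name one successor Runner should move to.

10

A0 = {6, 9}
A1: add {8} — 8 (Runner) has 8→6.
A2: add {4} — 4 (Runner) has 4→8.
A3: add {10} — 10 (Runner) has 10→4.
A4: add {3} — 3 (Runner) has 3→10.
A5 = A4; e.g. 0 (Runner) has no edge into A4. Fixed point.
From 3, successor 10 is in the attractor (rank 3); the other successors 2, 7 are not.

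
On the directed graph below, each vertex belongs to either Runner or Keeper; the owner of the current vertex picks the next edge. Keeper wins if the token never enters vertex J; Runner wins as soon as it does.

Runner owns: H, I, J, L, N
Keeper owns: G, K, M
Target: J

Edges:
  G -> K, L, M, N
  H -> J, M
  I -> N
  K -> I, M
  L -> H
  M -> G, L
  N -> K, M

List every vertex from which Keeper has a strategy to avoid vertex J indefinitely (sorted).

A0 = {J}
A1: add {H} — H (Runner) has H→J.
A2: add {L} — L (Runner) has L→H.
A3 = A2; e.g. G (Keeper) can still go to K. Fixed point.
Runner's attractor = {H, J, L}; Keeper avoids the target exactly from the complement.

G, I, K, M, N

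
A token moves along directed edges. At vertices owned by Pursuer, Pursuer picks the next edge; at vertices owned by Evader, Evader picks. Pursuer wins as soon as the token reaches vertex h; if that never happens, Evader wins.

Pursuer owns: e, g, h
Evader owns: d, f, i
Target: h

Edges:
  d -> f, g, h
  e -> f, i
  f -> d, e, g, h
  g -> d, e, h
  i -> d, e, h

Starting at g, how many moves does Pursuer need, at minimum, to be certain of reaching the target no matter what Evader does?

A0 = {h}
A1: add {g} — g (Pursuer) has g→h.
A2 = A1; e.g. d (Evader) can still go to f. Fixed point.
g enters the attractor at level 1, so Pursuer can force the target in 1 move from there.

1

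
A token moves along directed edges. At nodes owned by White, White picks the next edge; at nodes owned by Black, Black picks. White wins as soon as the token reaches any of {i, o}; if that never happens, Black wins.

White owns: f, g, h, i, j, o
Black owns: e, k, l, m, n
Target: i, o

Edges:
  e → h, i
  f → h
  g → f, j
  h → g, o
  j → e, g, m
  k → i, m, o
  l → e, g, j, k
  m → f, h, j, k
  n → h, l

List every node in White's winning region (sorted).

A0 = {i, o}
A1: add {h} — h (White) has h→o.
A2: add {e, f} — e (Black): all of {h, i} already in; f (White) has f→h.
A3: add {g, j} — g (White) has g→f; j (White) has j→e.
A4 = A3; e.g. k (Black) can still go to m. Fixed point.
White's winning region = {e, f, g, h, i, j, o}.

e, f, g, h, i, j, o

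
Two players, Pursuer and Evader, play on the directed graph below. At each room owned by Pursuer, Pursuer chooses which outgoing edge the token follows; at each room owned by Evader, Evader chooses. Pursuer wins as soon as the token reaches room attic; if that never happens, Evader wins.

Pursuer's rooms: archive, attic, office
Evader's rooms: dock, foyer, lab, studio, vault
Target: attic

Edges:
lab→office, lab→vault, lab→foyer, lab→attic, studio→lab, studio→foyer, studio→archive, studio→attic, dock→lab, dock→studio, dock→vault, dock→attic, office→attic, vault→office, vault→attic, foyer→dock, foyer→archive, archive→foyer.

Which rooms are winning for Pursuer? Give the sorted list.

attic, office, vault

A0 = {attic}
A1: add {office} — office (Pursuer) has office→attic.
A2: add {vault} — vault (Evader): all of {office, attic} already in.
A3 = A2; e.g. lab (Evader) can still go to foyer. Fixed point.
Pursuer's winning region = {attic, office, vault}.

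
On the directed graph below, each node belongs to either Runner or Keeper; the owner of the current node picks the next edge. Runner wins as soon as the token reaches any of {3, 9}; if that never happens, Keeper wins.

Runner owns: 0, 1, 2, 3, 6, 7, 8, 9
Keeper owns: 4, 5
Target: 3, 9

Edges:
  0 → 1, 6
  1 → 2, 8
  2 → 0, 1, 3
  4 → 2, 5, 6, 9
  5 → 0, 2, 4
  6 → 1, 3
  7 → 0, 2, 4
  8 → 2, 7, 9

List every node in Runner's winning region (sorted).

0, 1, 2, 3, 6, 7, 8, 9

A0 = {3, 9}
A1: add {2, 6, 8} — 2 (Runner) has 2→3; 6 (Runner) has 6→3; 8 (Runner) has 8→9.
A2: add {0, 1, 7} — 0 (Runner) has 0→6; 1 (Runner) has 1→2; 7 (Runner) has 7→2.
A3 = A2; e.g. 4 (Keeper) can still go to 5. Fixed point.
Runner's winning region = {0, 1, 2, 3, 6, 7, 8, 9}.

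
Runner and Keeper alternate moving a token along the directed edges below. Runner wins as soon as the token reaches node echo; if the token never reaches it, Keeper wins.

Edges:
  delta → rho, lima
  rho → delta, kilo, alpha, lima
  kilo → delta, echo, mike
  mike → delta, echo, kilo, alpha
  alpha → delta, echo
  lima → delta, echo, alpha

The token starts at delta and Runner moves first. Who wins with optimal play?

Keeper

Track states (vertex, player-to-move).
A0 = {(echo,Runner), (echo,Keeper)}
A1: add {(kilo,Runner), (mike,Runner), (alpha,Runner), (lima,Runner)}.
A2 = A1; e.g. (delta,Runner) stays out. (delta,Runner) never enters ⇒ Keeper avoids the target.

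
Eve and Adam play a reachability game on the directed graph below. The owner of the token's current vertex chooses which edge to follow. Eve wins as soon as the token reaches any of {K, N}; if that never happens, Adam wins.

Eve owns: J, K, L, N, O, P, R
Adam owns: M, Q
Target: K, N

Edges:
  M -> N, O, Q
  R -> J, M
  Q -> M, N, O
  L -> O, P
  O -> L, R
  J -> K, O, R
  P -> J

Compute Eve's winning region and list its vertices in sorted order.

A0 = {K, N}
A1: add {J} — J (Eve) has J→K.
A2: add {P, R} — P (Eve) has P→J; R (Eve) has R→J.
A3: add {L, O} — L (Eve) has L→P; O (Eve) has O→R.
A4 = A3; e.g. M (Adam) can still go to Q. Fixed point.
Eve's winning region = {J, K, L, N, O, P, R}.

J, K, L, N, O, P, R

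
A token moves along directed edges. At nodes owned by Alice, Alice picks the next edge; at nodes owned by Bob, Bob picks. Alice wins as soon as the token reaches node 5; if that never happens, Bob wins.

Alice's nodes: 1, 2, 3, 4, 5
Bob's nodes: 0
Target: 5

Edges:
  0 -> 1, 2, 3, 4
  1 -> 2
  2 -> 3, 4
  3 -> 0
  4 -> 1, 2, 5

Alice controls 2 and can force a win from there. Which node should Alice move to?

A0 = {5}
A1: add {4} — 4 (Alice) has 4→5.
A2: add {2} — 2 (Alice) has 2→4.
A3: add {1} — 1 (Alice) has 1→2.
A4 = A3; e.g. 0 (Bob) can still go to 3. Fixed point.
From 2, successor 4 is in the attractor (rank 1); the other successor 3 is not.

4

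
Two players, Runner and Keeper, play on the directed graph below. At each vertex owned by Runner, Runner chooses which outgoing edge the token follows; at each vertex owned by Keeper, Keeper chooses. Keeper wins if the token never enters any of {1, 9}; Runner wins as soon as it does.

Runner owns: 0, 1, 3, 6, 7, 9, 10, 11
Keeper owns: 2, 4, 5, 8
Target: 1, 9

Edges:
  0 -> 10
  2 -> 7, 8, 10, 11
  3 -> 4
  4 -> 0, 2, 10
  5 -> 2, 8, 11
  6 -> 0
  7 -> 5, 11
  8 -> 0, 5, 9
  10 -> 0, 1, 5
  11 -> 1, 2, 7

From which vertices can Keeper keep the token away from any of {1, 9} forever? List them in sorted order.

2, 3, 4, 5, 8

A0 = {1, 9}
A1: add {10, 11} — 10 (Runner) has 10→1; 11 (Runner) has 11→1.
A2: add {0, 7} — 0 (Runner) has 0→10; 7 (Runner) has 7→11.
A3: add {6} — 6 (Runner) has 6→0.
A4 = A3; e.g. 2 (Keeper) can still go to 8. Fixed point.
Runner's attractor = {0, 1, 6, 7, 9, 10, 11}; Keeper avoids the target exactly from the complement.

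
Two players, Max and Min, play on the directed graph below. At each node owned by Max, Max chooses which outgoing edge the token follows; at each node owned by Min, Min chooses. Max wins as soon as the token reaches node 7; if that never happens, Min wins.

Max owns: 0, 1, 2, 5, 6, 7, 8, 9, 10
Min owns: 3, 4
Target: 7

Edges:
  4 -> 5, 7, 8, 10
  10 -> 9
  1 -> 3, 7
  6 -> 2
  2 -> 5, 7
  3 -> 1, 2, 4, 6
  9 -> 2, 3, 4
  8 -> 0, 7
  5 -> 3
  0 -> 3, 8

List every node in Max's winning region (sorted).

0, 1, 2, 6, 7, 8, 9, 10

A0 = {7}
A1: add {1, 2, 8} — 1 (Max) has 1→7; 2 (Max) has 2→7; 8 (Max) has 8→7.
A2: add {0, 6, 9} — 0 (Max) has 0→8; 6 (Max) has 6→2; 9 (Max) has 9→2.
A3: add {10} — 10 (Max) has 10→9.
A4 = A3; e.g. 3 (Min) can still go to 4. Fixed point.
Max's winning region = {0, 1, 2, 6, 7, 8, 9, 10}.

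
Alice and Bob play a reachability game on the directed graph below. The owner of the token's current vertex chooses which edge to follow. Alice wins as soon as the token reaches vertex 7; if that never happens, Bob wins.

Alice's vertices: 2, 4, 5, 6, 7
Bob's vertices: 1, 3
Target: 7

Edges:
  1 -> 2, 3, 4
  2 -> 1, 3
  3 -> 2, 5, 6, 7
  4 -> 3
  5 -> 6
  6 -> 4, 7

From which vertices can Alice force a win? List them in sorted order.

A0 = {7}
A1: add {6} — 6 (Alice) has 6→7.
A2: add {5} — 5 (Alice) has 5→6.
A3 = A2; e.g. 1 (Bob) can still go to 2. Fixed point.
Alice's winning region = {5, 6, 7}.

5, 6, 7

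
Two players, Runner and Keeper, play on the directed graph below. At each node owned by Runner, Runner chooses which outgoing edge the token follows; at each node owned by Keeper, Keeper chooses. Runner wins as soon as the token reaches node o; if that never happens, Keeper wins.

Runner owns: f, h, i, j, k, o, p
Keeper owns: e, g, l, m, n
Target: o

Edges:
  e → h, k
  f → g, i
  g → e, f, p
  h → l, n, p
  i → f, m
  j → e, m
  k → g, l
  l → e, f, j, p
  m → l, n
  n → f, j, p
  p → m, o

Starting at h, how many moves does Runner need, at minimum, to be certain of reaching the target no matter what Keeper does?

2

A0 = {o}
A1: add {p} — p (Runner) has p→o.
A2: add {h} — h (Runner) has h→p.
A3 = A2; e.g. e (Keeper) can still go to k. Fixed point.
h enters the attractor at level 2, so Runner can force the target in 2 moves from there.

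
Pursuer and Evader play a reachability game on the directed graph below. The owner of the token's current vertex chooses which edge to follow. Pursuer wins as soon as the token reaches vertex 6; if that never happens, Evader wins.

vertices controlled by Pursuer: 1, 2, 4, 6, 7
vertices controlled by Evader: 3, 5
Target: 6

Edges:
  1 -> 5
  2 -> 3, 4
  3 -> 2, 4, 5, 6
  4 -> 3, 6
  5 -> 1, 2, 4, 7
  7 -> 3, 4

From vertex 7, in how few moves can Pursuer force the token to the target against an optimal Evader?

A0 = {6}
A1: add {4} — 4 (Pursuer) has 4→6.
A2: add {2, 7} — 2 (Pursuer) has 2→4; 7 (Pursuer) has 7→4.
A3 = A2; e.g. 1 (Pursuer) has no edge into A2. Fixed point.
7 enters the attractor at level 2, so Pursuer can force the target in 2 moves from there.

2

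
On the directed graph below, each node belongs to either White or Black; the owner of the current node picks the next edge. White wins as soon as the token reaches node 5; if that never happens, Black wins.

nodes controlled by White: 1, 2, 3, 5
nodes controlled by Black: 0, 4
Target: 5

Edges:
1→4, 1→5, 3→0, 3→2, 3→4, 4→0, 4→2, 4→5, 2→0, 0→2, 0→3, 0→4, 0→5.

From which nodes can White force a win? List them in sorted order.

A0 = {5}
A1: add {1} — 1 (White) has 1→5.
A2 = A1; e.g. 0 (Black) can still go to 2. Fixed point.
White's winning region = {1, 5}.

1, 5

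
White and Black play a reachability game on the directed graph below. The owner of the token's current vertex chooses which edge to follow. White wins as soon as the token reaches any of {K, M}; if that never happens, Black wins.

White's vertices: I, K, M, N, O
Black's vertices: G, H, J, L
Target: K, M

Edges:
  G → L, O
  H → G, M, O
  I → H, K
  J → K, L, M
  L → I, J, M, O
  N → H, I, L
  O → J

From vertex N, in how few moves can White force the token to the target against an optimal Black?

A0 = {K, M}
A1: add {I} — I (White) has I→K.
A2: add {N} — N (White) has N→I.
A3 = A2; e.g. G (Black) can still go to L. Fixed point.
N enters the attractor at level 2, so White can force the target in 2 moves from there.

2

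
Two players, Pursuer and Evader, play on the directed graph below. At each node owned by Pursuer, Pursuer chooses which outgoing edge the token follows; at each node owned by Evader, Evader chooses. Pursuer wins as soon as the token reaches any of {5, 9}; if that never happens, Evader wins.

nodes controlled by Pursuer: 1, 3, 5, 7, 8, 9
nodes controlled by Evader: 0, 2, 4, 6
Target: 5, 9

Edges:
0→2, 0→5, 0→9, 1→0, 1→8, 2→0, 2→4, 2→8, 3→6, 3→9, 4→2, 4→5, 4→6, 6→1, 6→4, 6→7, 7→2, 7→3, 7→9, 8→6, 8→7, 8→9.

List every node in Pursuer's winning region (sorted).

A0 = {5, 9}
A1: add {3, 7, 8} — 3 (Pursuer) has 3→9; 7 (Pursuer) has 7→9; 8 (Pursuer) has 8→9.
A2: add {1} — 1 (Pursuer) has 1→8.
A3 = A2; e.g. 0 (Evader) can still go to 2. Fixed point.
Pursuer's winning region = {1, 3, 5, 7, 8, 9}.

1, 3, 5, 7, 8, 9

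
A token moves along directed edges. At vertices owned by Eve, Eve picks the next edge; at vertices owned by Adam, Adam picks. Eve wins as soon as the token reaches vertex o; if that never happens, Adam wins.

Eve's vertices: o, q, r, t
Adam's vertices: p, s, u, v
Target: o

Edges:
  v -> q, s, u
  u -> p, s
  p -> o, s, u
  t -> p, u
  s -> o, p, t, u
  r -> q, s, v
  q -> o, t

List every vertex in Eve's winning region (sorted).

A0 = {o}
A1: add {q} — q (Eve) has q→o.
A2: add {r} — r (Eve) has r→q.
A3 = A2; e.g. p (Adam) can still go to s. Fixed point.
Eve's winning region = {o, q, r}.

o, q, r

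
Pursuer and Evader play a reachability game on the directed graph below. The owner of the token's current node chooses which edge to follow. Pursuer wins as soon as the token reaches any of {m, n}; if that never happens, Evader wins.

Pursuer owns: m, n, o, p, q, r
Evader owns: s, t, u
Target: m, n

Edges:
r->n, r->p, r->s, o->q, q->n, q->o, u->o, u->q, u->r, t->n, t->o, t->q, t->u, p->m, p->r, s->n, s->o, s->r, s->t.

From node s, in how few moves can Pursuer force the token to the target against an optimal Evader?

5

A0 = {m, n}
A1: add {p, q, r} — p (Pursuer) has p→m; q (Pursuer) has q→n; r (Pursuer) has r→n.
A2: add {o} — o (Pursuer) has o→q.
A3: add {u} — u (Evader): all of {o, q, r} already in.
A4: add {t} — t (Evader): all of {n, o, q, u} already in.
A5: add {s} — s (Evader): all of {n, o, r, t} already in.
A5 = all vertices. Fixed point.
s enters the attractor at level 5, so Pursuer can force the target in 5 moves from there.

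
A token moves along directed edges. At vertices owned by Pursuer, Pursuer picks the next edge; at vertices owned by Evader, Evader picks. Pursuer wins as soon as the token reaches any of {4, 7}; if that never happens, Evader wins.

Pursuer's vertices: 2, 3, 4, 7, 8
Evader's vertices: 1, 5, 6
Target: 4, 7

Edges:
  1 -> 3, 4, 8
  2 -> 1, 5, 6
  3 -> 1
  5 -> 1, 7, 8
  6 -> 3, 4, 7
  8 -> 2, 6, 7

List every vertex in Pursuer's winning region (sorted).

A0 = {4, 7}
A1: add {8} — 8 (Pursuer) has 8→7.
A2 = A1; e.g. 1 (Evader) can still go to 3. Fixed point.
Pursuer's winning region = {4, 7, 8}.

4, 7, 8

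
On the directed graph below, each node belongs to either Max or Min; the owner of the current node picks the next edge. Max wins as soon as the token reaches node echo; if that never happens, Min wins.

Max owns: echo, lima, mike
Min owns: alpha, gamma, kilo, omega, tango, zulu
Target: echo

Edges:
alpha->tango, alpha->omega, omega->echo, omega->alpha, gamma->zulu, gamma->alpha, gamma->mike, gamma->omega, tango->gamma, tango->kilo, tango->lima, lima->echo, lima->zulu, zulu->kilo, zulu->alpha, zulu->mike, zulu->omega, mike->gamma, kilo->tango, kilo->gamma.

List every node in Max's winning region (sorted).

A0 = {echo}
A1: add {lima} — lima (Max) has lima→echo.
A2 = A1; e.g. tango (Min) can still go to gamma. Fixed point.
Max's winning region = {echo, lima}.

echo, lima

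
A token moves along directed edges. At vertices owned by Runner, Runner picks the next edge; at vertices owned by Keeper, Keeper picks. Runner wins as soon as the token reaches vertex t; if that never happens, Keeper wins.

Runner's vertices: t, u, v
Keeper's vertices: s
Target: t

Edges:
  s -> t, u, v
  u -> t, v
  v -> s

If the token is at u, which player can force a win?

A0 = {t}
A1: add {u} — u (Runner) has u→t.
A2 = A1; e.g. s (Keeper) can still go to v. Fixed point.
u ∈ A1, so Runner can force the target.

Runner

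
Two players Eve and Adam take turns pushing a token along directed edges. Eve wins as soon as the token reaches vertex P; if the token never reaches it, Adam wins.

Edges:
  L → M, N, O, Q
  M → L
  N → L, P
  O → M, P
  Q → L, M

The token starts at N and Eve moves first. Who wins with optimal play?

Eve

Track states (vertex, player-to-move).
A0 = {(P,Eve), (P,Adam)}
A1: add {(N,Eve), (O,Eve)}.
(N,Eve) ∈ A1 ⇒ Eve forces the target.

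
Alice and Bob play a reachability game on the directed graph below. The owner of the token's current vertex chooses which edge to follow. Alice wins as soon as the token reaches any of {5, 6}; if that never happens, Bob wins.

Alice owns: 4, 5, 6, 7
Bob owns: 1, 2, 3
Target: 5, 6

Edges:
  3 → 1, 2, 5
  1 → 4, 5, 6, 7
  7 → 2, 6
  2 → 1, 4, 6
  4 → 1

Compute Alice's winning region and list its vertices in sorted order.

A0 = {5, 6}
A1: add {7} — 7 (Alice) has 7→6.
A2 = A1; e.g. 1 (Bob) can still go to 4. Fixed point.
Alice's winning region = {5, 6, 7}.

5, 6, 7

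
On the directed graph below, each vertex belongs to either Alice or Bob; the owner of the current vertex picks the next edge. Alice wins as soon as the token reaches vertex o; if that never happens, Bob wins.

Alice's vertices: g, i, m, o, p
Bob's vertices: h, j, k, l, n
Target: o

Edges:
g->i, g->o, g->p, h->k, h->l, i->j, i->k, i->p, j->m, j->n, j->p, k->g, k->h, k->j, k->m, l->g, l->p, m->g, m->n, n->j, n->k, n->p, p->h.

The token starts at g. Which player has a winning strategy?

Alice

A0 = {o}
A1: add {g} — g (Alice) has g→o.
g ∈ A1, so Alice can force the target.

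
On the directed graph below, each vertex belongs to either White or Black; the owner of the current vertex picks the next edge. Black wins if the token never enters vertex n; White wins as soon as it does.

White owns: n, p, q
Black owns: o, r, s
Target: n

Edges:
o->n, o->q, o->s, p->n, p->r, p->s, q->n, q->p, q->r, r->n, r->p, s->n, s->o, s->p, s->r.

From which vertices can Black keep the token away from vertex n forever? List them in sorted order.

o, s

A0 = {n}
A1: add {p, q} — p (White) has p→n; q (White) has q→n.
A2: add {r} — r (Black): all of {n, p} already in.
A3 = A2; e.g. o (Black) can still go to s. Fixed point.
White's attractor = {n, p, q, r}; Black avoids the target exactly from the complement.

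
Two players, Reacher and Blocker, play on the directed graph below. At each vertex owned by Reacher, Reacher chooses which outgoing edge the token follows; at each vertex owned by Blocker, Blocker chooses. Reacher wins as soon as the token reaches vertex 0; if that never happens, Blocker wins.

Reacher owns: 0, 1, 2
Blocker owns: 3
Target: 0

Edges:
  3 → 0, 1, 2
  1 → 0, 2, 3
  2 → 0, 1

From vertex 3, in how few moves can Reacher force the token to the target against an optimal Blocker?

2

A0 = {0}
A1: add {1, 2} — 1 (Reacher) has 1→0; 2 (Reacher) has 2→0.
A2: add {3} — 3 (Blocker): all of {0, 1, 2} already in.
A2 = all vertices. Fixed point.
3 enters the attractor at level 2, so Reacher can force the target in 2 moves from there.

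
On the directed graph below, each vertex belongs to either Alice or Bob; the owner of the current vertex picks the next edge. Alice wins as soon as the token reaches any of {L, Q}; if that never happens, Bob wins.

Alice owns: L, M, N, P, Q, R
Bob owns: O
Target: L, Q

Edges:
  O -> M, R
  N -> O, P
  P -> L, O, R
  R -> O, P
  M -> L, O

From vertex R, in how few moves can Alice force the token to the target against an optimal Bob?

2

A0 = {L, Q}
A1: add {M, P} — M (Alice) has M→L; P (Alice) has P→L.
A2: add {N, R} — N (Alice) has N→P; R (Alice) has R→P.
R enters the attractor at level 2, so Alice can force the target in 2 moves from there.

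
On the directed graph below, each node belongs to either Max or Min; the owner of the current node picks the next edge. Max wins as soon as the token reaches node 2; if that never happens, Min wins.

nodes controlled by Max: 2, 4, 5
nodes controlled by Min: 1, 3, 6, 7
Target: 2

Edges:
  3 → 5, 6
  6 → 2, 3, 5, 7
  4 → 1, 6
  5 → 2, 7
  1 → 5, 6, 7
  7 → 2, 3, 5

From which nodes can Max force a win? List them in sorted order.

A0 = {2}
A1: add {5} — 5 (Max) has 5→2.
A2 = A1; e.g. 1 (Min) can still go to 6. Fixed point.
Max's winning region = {2, 5}.

2, 5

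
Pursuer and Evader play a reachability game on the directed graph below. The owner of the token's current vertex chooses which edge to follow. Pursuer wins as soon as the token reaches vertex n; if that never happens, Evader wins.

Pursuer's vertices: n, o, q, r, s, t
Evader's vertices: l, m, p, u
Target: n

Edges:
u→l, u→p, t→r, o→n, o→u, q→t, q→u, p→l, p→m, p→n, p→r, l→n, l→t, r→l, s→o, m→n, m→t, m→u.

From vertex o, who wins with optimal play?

A0 = {n}
A1: add {o} — o (Pursuer) has o→n.
o ∈ A1, so Pursuer can force the target.

Pursuer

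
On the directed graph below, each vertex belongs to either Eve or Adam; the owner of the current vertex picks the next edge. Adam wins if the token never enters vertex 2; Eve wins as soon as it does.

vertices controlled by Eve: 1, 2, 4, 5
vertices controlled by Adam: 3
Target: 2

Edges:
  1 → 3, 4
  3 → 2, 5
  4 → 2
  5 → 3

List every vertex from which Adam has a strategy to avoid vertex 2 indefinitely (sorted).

3, 5

A0 = {2}
A1: add {4} — 4 (Eve) has 4→2.
A2: add {1} — 1 (Eve) has 1→4.
A3 = A2; e.g. 3 (Adam) can still go to 5. Fixed point.
Eve's attractor = {1, 2, 4}; Adam avoids the target exactly from the complement.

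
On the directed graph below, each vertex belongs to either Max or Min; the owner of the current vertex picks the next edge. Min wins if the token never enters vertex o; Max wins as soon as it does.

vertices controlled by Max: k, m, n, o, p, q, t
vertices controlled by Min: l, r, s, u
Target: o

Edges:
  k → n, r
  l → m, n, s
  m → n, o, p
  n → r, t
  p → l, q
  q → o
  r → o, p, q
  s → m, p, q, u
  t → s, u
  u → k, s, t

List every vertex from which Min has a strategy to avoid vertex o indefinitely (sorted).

l, s, t, u

A0 = {o}
A1: add {m, q} — m (Max) has m→o; q (Max) has q→o.
A2: add {p} — p (Max) has p→q.
A3: add {r} — r (Min): all of {o, p, q} already in.
A4: add {k, n} — k (Max) has k→r; n (Max) has n→r.
A5 = A4; e.g. l (Min) can still go to s. Fixed point.
Max's attractor = {k, m, n, o, p, q, r}; Min avoids the target exactly from the complement.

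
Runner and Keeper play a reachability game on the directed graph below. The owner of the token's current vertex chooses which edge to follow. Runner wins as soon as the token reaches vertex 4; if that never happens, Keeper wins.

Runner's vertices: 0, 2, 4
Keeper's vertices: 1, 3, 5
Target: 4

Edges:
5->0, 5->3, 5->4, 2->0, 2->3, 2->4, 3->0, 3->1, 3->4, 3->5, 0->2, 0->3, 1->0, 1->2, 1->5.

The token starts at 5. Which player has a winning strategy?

Keeper

A0 = {4}
A1: add {2} — 2 (Runner) has 2→4.
A2: add {0} — 0 (Runner) has 0→2.
A3 = A2; e.g. 1 (Keeper) can still go to 5. Fixed point.
5 never enters the attractor, so Keeper can avoid the target forever.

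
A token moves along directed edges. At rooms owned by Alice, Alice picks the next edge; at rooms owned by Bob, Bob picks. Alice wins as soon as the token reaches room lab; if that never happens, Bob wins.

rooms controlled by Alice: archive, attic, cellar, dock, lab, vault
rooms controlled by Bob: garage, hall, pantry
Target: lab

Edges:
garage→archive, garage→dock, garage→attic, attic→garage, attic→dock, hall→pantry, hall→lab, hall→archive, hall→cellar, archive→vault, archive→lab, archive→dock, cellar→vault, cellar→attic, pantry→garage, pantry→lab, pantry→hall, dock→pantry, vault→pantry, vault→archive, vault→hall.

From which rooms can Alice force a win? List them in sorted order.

archive, cellar, lab, vault

A0 = {lab}
A1: add {archive} — archive (Alice) has archive→lab.
A2: add {vault} — vault (Alice) has vault→archive.
A3: add {cellar} — cellar (Alice) has cellar→vault.
A4 = A3; e.g. garage (Bob) can still go to dock. Fixed point.
Alice's winning region = {archive, cellar, lab, vault}.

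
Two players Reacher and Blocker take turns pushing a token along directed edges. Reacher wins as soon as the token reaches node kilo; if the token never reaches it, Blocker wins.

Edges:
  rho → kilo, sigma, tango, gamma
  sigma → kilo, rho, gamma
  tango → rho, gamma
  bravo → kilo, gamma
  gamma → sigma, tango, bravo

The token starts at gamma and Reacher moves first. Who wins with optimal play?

Blocker

Track states (vertex, player-to-move).
A0 = {(kilo,Reacher), (kilo,Blocker)}
A1: add {(rho,Reacher), (sigma,Reacher), (bravo,Reacher)}.
A2 = A1; e.g. (rho,Blocker) stays out. (gamma,Reacher) never enters ⇒ Blocker avoids the target.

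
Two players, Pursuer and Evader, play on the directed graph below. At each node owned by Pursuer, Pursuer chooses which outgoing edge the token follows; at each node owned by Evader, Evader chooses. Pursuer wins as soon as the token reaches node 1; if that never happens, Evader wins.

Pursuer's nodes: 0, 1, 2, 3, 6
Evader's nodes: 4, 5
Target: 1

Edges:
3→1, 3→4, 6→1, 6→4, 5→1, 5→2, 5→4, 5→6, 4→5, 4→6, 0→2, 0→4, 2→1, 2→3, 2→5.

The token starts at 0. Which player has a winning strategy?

A0 = {1}
A1: add {2, 3, 6} — 2 (Pursuer) has 2→1; 3 (Pursuer) has 3→1; 6 (Pursuer) has 6→1.
A2: add {0} — 0 (Pursuer) has 0→2.
A3 = A2; e.g. 4 (Evader) can still go to 5. Fixed point.
0 ∈ A2, so Pursuer can force the target.

Pursuer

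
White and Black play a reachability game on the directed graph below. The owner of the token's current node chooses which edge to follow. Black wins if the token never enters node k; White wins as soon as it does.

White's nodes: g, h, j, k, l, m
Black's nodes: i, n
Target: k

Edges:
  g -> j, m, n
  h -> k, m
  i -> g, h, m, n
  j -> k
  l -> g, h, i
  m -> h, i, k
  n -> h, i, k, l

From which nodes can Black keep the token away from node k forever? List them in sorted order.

A0 = {k}
A1: add {h, j, m} — h (White) has h→k; j (White) has j→k; m (White) has m→k.
A2: add {g, l} — g (White) has g→j; l (White) has l→h.
A3 = A2; e.g. i (Black) can still go to n. Fixed point.
White's attractor = {g, h, j, k, l, m}; Black avoids the target exactly from the complement.

i, n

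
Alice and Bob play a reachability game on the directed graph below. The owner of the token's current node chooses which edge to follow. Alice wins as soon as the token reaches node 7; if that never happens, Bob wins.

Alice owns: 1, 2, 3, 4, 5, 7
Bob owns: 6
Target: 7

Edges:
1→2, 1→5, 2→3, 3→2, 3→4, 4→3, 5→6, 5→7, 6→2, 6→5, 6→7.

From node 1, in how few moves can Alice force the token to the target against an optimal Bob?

A0 = {7}
A1: add {5} — 5 (Alice) has 5→7.
A2: add {1} — 1 (Alice) has 1→5.
A3 = A2; e.g. 2 (Alice) has no edge into A2. Fixed point.
1 enters the attractor at level 2, so Alice can force the target in 2 moves from there.

2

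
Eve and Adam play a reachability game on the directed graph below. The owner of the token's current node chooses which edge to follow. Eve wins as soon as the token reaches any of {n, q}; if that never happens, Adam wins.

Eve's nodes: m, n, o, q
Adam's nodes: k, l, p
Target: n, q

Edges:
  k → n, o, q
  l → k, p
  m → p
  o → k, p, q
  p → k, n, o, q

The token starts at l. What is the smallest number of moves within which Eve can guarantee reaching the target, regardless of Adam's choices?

4

A0 = {n, q}
A1: add {o} — o (Eve) has o→q.
A2: add {k} — k (Adam): all of {n, o, q} already in.
A3: add {p} — p (Adam): all of {k, n, o, q} already in.
A4: add {l, m} — l (Adam): all of {k, p} already in; m (Eve) has m→p.
A4 = all vertices. Fixed point.
l enters the attractor at level 4, so Eve can force the target in 4 moves from there.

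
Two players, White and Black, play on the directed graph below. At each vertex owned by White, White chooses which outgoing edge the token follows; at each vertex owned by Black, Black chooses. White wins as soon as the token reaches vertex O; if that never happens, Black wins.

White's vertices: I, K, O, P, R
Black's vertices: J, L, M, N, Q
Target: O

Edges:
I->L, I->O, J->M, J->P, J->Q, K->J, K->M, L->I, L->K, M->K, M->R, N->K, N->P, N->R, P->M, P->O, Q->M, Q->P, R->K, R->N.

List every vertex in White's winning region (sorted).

I, O, P

A0 = {O}
A1: add {I, P} — I (White) has I→O; P (White) has P→O.
A2 = A1; e.g. J (Black) can still go to M. Fixed point.
White's winning region = {I, O, P}.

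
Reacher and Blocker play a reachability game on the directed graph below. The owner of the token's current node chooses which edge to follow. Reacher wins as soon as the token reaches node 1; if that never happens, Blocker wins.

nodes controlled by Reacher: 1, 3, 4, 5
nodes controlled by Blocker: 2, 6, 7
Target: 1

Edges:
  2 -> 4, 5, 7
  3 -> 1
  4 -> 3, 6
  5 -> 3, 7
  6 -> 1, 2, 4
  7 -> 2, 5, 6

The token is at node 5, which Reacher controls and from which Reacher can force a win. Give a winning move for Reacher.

3

A0 = {1}
A1: add {3} — 3 (Reacher) has 3→1.
A2: add {4, 5} — 4 (Reacher) has 4→3; 5 (Reacher) has 5→3.
A3 = A2; e.g. 2 (Blocker) can still go to 7. Fixed point.
From 5, successor 3 is in the attractor (rank 1); the other successor 7 is not.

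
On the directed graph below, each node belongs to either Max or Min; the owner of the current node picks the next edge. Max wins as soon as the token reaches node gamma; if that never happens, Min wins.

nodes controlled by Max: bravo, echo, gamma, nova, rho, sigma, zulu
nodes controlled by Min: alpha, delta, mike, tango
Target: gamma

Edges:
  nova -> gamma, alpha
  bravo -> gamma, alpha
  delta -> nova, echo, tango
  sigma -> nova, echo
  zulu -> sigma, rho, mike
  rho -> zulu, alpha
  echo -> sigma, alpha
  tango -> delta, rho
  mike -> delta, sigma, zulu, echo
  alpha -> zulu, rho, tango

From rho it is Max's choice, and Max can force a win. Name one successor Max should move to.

A0 = {gamma}
A1: add {bravo, nova} — nova (Max) has nova→gamma; bravo (Max) has bravo→gamma.
A2: add {sigma} — sigma (Max) has sigma→nova.
A3: add {echo, zulu} — zulu (Max) has zulu→sigma; echo (Max) has echo→sigma.
A4: add {rho} — rho (Max) has rho→zulu.
A5 = A4; e.g. delta (Min) can still go to tango. Fixed point.
From rho, successor zulu is in the attractor (rank 3); the other successor alpha is not.

zulu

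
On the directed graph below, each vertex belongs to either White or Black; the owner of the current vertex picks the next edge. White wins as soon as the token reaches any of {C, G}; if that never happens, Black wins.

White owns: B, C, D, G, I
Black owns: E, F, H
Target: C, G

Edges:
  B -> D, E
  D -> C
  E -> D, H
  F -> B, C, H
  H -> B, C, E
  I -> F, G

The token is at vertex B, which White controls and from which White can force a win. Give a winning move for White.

D

A0 = {C, G}
A1: add {D, I} — D (White) has D→C; I (White) has I→G.
A2: add {B} — B (White) has B→D.
A3 = A2; e.g. E (Black) can still go to H. Fixed point.
From B, successor D is in the attractor (rank 1); the other successor E is not.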